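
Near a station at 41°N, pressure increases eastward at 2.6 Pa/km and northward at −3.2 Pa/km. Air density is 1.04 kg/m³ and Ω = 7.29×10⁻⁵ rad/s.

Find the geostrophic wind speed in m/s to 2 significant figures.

Coriolis parameter at 41°N:
f = 2Ω sin φ = 2 × 7.29×10⁻⁵ × sin 41° = 9.57×10⁻⁵ s⁻¹
Component geostrophic relations (x east, y north):
u_g = −(1/(fρ)) ∂P/∂y,  v_g = (1/(fρ)) ∂P/∂x
u_g = −(−3.2×10⁻³)/(9.57×10⁻⁵ × 1.04) = 32.2 m/s;  v_g = (2.6×10⁻³)/(9.57×10⁻⁵ × 1.04) = 26.1 m/s
|V_g| = √(u_g² + v_g²) = 41.4 m/s

41 m/s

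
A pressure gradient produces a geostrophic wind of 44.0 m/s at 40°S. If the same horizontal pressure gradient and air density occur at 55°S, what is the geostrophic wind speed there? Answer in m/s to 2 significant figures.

With the same pressure gradient and density, V_g ∝ 1/f ∝ 1/sin φ.
V₂ = V₁ · sin φ₁ / sin φ₂ = 44.0 × sin 40° / sin 55°
V₂ = 44.0 × 0.6428/0.8192 = 35 m/s

35 m/s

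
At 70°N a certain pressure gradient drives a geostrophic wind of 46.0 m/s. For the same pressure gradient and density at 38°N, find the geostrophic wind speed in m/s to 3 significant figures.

With the same pressure gradient and density, V_g ∝ 1/f ∝ 1/sin φ.
V₂ = V₁ · sin φ₁ / sin φ₂ = 46.0 × sin 70° / sin 38°
V₂ = 46.0 × 0.9397/0.6157 = 70.2 m/s

70.2 m/s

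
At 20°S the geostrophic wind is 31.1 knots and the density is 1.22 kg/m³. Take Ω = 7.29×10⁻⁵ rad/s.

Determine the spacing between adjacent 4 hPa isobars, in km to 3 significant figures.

411 km

Coriolis parameter at 20°S:
f = 2Ω sin φ = 2 × 7.29×10⁻⁵ × sin 20° = 4.99×10⁻⁵ s⁻¹
Wind speed in SI: 31.1 knots = 16.0 m/s
Geostrophic balance rearranged: |∂P/∂n| = f ρ V_g
|∂P/∂n| = 4.99×10⁻⁵ × 1.22 × 16.0 = 9.73×10⁻⁴ Pa/m
Isobar spacing: Δn = ΔP/|∂P/∂n| = 400 Pa / 9.73×10⁻⁴ Pa/m = 410953 m ≈ 411 km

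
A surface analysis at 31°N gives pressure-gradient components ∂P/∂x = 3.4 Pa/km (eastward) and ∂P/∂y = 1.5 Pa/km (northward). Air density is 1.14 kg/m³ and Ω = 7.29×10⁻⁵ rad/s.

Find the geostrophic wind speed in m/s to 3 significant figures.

Coriolis parameter at 31°N:
f = 2Ω sin φ = 2 × 7.29×10⁻⁵ × sin 31° = 7.51×10⁻⁵ s⁻¹
Component geostrophic relations (x east, y north):
u_g = −(1/(fρ)) ∂P/∂y,  v_g = (1/(fρ)) ∂P/∂x
u_g = −(1.5×10⁻³)/(7.51×10⁻⁵ × 1.14) = −17.5 m/s;  v_g = (3.4×10⁻³)/(7.51×10⁻⁵ × 1.14) = 39.7 m/s
|V_g| = √(u_g² + v_g²) = 43.4 m/s

43.4 m/s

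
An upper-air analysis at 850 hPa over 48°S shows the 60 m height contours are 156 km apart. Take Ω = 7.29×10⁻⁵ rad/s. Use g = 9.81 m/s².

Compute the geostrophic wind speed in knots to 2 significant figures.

Coriolis parameter at 48°S:
f = 2Ω sin φ = 2 × 7.29×10⁻⁵ × sin 48° = 1.08×10⁻⁴ s⁻¹
Height gradient: |∂Z/∂n| = 60 m / 156000 m = 3.85×10⁻⁴
On a pressure surface, geostrophic balance gives V_g = (g/f)|∂Z/∂n|:
V_g = 9.81 × 3.85×10⁻⁴ / 1.08×10⁻⁴ = 34.8 m/s
Converting: 34.8 m/s × 1.944 = 68 knots

68 knots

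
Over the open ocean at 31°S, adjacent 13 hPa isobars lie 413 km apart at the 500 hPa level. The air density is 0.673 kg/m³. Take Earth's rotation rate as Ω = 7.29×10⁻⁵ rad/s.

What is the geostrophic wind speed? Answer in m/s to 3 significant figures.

Coriolis parameter at 31°S:
f = 2Ω sin φ = 2 × 7.29×10⁻⁵ × sin 31° = 7.51×10⁻⁵ s⁻¹
Pressure gradient: |∂P/∂n| = 1300 Pa / 413000 m = 3.15×10⁻³ Pa/m
Geostrophic balance (pressure-gradient force = Coriolis force):
V_g = (1/(fρ)) |∂P/∂n| = 3.15×10⁻³ / (7.51×10⁻⁵ × 0.673) = 62.3 m/s

62.3 m/s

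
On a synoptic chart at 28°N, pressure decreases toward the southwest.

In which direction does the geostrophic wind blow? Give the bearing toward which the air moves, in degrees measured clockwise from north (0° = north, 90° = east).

315°

The pressure-gradient force points toward the southwest (bearing 225°).
Geostrophic balance: in the Northern Hemisphere the Coriolis force deflects motion to the right, so the geostrophic wind blows 90° to the right of the pressure-gradient force (low pressure on the left).
Rotating 225° by 90° clockwise gives 315° — the wind blows toward the northwest.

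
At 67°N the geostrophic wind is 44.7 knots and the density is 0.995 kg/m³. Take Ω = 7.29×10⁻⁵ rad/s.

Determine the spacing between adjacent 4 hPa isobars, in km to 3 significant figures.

Coriolis parameter at 67°N:
f = 2Ω sin φ = 2 × 7.29×10⁻⁵ × sin 67° = 1.34×10⁻⁴ s⁻¹
Wind speed in SI: 44.7 knots = 23.0 m/s
Geostrophic balance rearranged: |∂P/∂n| = f ρ V_g
|∂P/∂n| = 1.34×10⁻⁴ × 0.995 × 23.0 = 3.07×10⁻³ Pa/m
Isobar spacing: Δn = ΔP/|∂P/∂n| = 400 Pa / 3.07×10⁻³ Pa/m = 130259 m ≈ 130 km

130 km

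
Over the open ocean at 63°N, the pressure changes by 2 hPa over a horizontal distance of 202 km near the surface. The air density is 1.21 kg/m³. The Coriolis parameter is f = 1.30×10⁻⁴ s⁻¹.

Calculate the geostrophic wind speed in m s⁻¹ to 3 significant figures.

6.29 m s⁻¹

Pressure gradient: |∂P/∂n| = 200 Pa / 202000 m = 9.90×10⁻⁴ Pa/m
Geostrophic balance (pressure-gradient force = Coriolis force):
V_g = (1/(fρ)) |∂P/∂n| = 9.90×10⁻⁴ / (1.30×10⁻⁴ × 1.21) = 6.29 m/s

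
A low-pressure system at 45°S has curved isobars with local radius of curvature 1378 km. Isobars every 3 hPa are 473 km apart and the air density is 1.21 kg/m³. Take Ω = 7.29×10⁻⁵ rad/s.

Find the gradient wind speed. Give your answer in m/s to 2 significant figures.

Coriolis parameter at 45°S:
f = 2Ω sin φ = 2 × 7.29×10⁻⁵ × sin 45° = 1.03×10⁻⁴ s⁻¹
Pressure gradient: |∂P/∂n| = 300 Pa / 473000 m = 6.34×10⁻⁴ Pa/m
Geostrophic speed: V_g = |∂P/∂n|/(fρ) = 6.34×10⁻⁴/(1.03×10⁻⁴ × 1.21) = 5.08 m/s
Around a low, centrifugal force acts outward with Coriolis, so pressure-gradient force balances both:
(1/ρ)|∂P/∂n| = fV + V²/R  →  V² + fR·V − fR·V_g = 0
With fR = 1.03×10⁻⁴ × 1378×10³ m = 142 m/s:
V = [−fR + √((fR)² + 4 fR V_g)]/2 = [−142 + √(142² + 4×142×5.08)]/2 = 4.91 m/s
Subgeostrophic (V < V_g = 5.08 m/s), as expected around a low.

4.9 m/s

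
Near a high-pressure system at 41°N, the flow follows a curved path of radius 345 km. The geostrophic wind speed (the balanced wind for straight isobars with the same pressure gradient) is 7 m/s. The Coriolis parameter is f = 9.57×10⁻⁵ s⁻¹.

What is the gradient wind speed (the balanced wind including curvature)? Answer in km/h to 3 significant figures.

36.3 km/h

Around a high, pressure-gradient force acts outward with centrifugal, so Coriolis balances both:
fV = (1/ρ)|∂P/∂n| + V²/R  →  V² − fR·V + fR·V_g = 0
With fR = 9.57×10⁻⁵ × 345×10³ m = 33.0 m/s:
V = [fR − √((fR)² − 4 fR V_g)]/2 = [33.0 − √(33.0² − 4×33.0×7)]/2 = 10.1 m/s
Supergeostrophic (V > V_g = 7 m/s), as expected around a high.
Converting: 10.1 m/s × 3.6 = 36.3 km/h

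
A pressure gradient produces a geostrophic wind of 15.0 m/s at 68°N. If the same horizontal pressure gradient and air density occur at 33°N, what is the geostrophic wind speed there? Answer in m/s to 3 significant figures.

With the same pressure gradient and density, V_g ∝ 1/f ∝ 1/sin φ.
V₂ = V₁ · sin φ₁ / sin φ₂ = 15.0 × sin 68° / sin 33°
V₂ = 15.0 × 0.9272/0.5446 = 25.5 m/s

25.5 m/s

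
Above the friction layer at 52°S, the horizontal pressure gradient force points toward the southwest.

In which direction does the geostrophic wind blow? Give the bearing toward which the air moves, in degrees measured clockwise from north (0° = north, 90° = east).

135°

The pressure-gradient force points toward the southwest (bearing 225°).
Geostrophic balance: in the Southern Hemisphere the Coriolis force deflects motion to the left, so the geostrophic wind blows 90° to the left of the pressure-gradient force (low pressure on the right).
Rotating 225° by 90° counterclockwise gives 135° — the wind blows toward the southeast.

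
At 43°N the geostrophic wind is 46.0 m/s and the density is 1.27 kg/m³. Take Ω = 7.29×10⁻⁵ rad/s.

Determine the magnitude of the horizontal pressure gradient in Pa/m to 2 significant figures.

Coriolis parameter at 43°N:
f = 2Ω sin φ = 2 × 7.29×10⁻⁵ × sin 43° = 9.94×10⁻⁵ s⁻¹
Geostrophic balance rearranged: |∂P/∂n| = f ρ V_g
|∂P/∂n| = 9.94×10⁻⁵ × 1.27 × 46.0 = 5.81×10⁻³ Pa/m

5.8×10⁻³ Pa/m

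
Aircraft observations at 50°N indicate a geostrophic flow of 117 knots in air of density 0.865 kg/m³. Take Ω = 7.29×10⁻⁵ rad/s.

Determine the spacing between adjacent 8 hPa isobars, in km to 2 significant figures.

Coriolis parameter at 50°N:
f = 2Ω sin φ = 2 × 7.29×10⁻⁵ × sin 50° = 1.12×10⁻⁴ s⁻¹
Wind speed in SI: 117 knots = 60.2 m/s
Geostrophic balance rearranged: |∂P/∂n| = f ρ V_g
|∂P/∂n| = 1.12×10⁻⁴ × 0.865 × 60.2 = 5.82×10⁻³ Pa/m
Isobar spacing: Δn = ΔP/|∂P/∂n| = 800 Pa / 5.82×10⁻³ Pa/m = 137575 m ≈ 140 km

140 km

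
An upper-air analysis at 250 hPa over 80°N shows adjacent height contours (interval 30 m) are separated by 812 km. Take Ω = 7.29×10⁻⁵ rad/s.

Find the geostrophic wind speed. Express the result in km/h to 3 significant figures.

Coriolis parameter at 80°N:
f = 2Ω sin φ = 2 × 7.29×10⁻⁵ × sin 80° = 1.44×10⁻⁴ s⁻¹
Height gradient: |∂Z/∂n| = 30 m / 812000 m = 3.69×10⁻⁵
On a pressure surface, geostrophic balance gives V_g = (g/f)|∂Z/∂n|:
V_g = 9.81 × 3.69×10⁻⁵ / 1.44×10⁻⁴ = 2.52 m/s
Converting: 2.52 m/s × 3.6 = 9.09 km/h

9.09 km/h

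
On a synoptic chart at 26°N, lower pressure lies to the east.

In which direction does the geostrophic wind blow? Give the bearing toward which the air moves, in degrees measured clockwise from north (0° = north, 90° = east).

180°

The pressure-gradient force points toward the east (bearing 090°).
Geostrophic balance: in the Northern Hemisphere the Coriolis force deflects motion to the right, so the geostrophic wind blows 90° to the right of the pressure-gradient force (low pressure on the left).
Rotating 090° by 90° clockwise gives 180° — the wind blows toward the south.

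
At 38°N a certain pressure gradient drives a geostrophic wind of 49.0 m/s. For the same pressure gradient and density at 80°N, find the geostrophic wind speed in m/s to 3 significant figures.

With the same pressure gradient and density, V_g ∝ 1/f ∝ 1/sin φ.
V₂ = V₁ · sin φ₁ / sin φ₂ = 49.0 × sin 38° / sin 80°
V₂ = 49.0 × 0.6157/0.9848 = 30.6 m/s

30.6 m/s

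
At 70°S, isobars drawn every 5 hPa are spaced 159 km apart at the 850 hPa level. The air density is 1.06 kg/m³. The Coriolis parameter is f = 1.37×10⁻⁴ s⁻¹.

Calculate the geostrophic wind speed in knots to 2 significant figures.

Pressure gradient: |∂P/∂n| = 500 Pa / 159000 m = 3.14×10⁻³ Pa/m
Geostrophic balance (pressure-gradient force = Coriolis force):
V_g = (1/(fρ)) |∂P/∂n| = 3.14×10⁻³ / (1.37×10⁻⁴ × 1.06) = 21.7 m/s
Converting: 21.7 m/s × 1.944 = 42 knots

42 knots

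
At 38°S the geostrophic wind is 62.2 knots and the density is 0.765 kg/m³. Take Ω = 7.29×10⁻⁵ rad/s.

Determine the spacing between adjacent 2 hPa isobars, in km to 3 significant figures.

Coriolis parameter at 38°S:
f = 2Ω sin φ = 2 × 7.29×10⁻⁵ × sin 38° = 8.98×10⁻⁵ s⁻¹
Wind speed in SI: 62.2 knots = 32.0 m/s
Geostrophic balance rearranged: |∂P/∂n| = f ρ V_g
|∂P/∂n| = 8.98×10⁻⁵ × 0.765 × 32.0 = 2.20×10⁻³ Pa/m
Isobar spacing: Δn = ΔP/|∂P/∂n| = 200 Pa / 2.20×10⁻³ Pa/m = 91021 m ≈ 91.0 km

91.0 km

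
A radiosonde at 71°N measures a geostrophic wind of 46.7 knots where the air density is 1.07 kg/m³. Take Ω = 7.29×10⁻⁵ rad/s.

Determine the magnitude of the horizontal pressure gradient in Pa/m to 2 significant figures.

3.5×10⁻³ Pa/m

Coriolis parameter at 71°N:
f = 2Ω sin φ = 2 × 7.29×10⁻⁵ × sin 71° = 1.38×10⁻⁴ s⁻¹
Wind speed in SI: 46.7 knots = 24.0 m/s
Geostrophic balance rearranged: |∂P/∂n| = f ρ V_g
|∂P/∂n| = 1.38×10⁻⁴ × 1.07 × 24.0 = 3.54×10⁻³ Pa/m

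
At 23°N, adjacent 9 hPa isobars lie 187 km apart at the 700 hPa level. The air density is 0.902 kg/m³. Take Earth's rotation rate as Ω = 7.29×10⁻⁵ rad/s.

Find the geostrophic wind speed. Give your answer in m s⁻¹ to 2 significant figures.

Coriolis parameter at 23°N:
f = 2Ω sin φ = 2 × 7.29×10⁻⁵ × sin 23° = 5.70×10⁻⁵ s⁻¹
Pressure gradient: |∂P/∂n| = 900 Pa / 187000 m = 4.81×10⁻³ Pa/m
Geostrophic balance (pressure-gradient force = Coriolis force):
V_g = (1/(fρ)) |∂P/∂n| = 4.81×10⁻³ / (5.70×10⁻⁵ × 0.902) = 93.7 m/s

94 m s⁻¹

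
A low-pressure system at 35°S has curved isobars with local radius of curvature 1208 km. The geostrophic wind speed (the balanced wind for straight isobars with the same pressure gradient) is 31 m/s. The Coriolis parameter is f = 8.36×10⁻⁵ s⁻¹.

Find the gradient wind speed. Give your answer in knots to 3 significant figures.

48.4 knots

Around a low, centrifugal force acts outward with Coriolis, so pressure-gradient force balances both:
(1/ρ)|∂P/∂n| = fV + V²/R  →  V² + fR·V − fR·V_g = 0
With fR = 8.36×10⁻⁵ × 1208×10³ m = 101 m/s:
V = [−fR + √((fR)² + 4 fR V_g)]/2 = [−101 + √(101² + 4×101×31)]/2 = 24.9 m/s
Subgeostrophic (V < V_g = 31 m/s), as expected around a low.
Converting: 24.9 m/s × 1.944 = 48.4 knots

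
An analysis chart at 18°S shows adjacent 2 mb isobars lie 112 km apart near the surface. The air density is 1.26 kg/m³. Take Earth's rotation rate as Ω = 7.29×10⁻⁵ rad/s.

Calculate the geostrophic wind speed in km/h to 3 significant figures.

Coriolis parameter at 18°S:
f = 2Ω sin φ = 2 × 7.29×10⁻⁵ × sin 18° = 4.51×10⁻⁵ s⁻¹
Pressure gradient: |∂P/∂n| = 200 Pa / 112000 m = 1.79×10⁻³ Pa/m
Geostrophic balance (pressure-gradient force = Coriolis force):
V_g = (1/(fρ)) |∂P/∂n| = 1.79×10⁻³ / (4.51×10⁻⁵ × 1.26) = 31.5 m/s
Converting: 31.5 m/s × 3.6 = 113 km/h

113 km/h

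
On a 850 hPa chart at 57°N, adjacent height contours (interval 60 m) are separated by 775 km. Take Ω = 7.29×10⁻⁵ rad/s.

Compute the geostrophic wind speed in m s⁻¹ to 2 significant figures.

6.2 m s⁻¹

Coriolis parameter at 57°N:
f = 2Ω sin φ = 2 × 7.29×10⁻⁵ × sin 57° = 1.22×10⁻⁴ s⁻¹
Height gradient: |∂Z/∂n| = 60 m / 775000 m = 7.74×10⁻⁵
On a pressure surface, geostrophic balance gives V_g = (g/f)|∂Z/∂n|:
V_g = 9.81 × 7.74×10⁻⁵ / 1.22×10⁻⁴ = 6.21 m/s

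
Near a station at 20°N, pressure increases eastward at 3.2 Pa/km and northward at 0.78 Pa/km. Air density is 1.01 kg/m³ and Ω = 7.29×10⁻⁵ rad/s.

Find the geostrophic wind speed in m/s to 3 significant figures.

Coriolis parameter at 20°N:
f = 2Ω sin φ = 2 × 7.29×10⁻⁵ × sin 20° = 4.99×10⁻⁵ s⁻¹
Component geostrophic relations (x east, y north):
u_g = −(1/(fρ)) ∂P/∂y,  v_g = (1/(fρ)) ∂P/∂x
u_g = −(0.78×10⁻³)/(4.99×10⁻⁵ × 1.01) = −15.5 m/s;  v_g = (3.2×10⁻³)/(4.99×10⁻⁵ × 1.01) = 63.5 m/s
|V_g| = √(u_g² + v_g²) = 65.4 m/s

65.4 m/s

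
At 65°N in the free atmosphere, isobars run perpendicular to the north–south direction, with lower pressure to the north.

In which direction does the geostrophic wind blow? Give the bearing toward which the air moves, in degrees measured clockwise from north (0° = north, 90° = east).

The pressure-gradient force points toward the north (bearing 000°).
Geostrophic balance: in the Northern Hemisphere the Coriolis force deflects motion to the right, so the geostrophic wind blows 90° to the right of the pressure-gradient force (low pressure on the left).
Rotating 000° by 90° clockwise gives 090° — the wind blows toward the east.

090°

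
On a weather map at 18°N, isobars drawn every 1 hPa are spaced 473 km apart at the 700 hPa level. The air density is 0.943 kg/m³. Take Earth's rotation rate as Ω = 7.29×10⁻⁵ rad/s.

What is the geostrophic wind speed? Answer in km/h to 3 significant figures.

17.9 km/h

Coriolis parameter at 18°N:
f = 2Ω sin φ = 2 × 7.29×10⁻⁵ × sin 18° = 4.51×10⁻⁵ s⁻¹
Pressure gradient: |∂P/∂n| = 100 Pa / 473000 m = 2.11×10⁻⁴ Pa/m
Geostrophic balance (pressure-gradient force = Coriolis force):
V_g = (1/(fρ)) |∂P/∂n| = 2.11×10⁻⁴ / (4.51×10⁻⁵ × 0.943) = 4.98 m/s
Converting: 4.98 m/s × 3.6 = 17.9 km/h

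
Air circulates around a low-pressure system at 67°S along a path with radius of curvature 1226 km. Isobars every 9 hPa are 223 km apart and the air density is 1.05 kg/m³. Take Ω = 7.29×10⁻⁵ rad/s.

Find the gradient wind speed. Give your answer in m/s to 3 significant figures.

24.9 m/s

Coriolis parameter at 67°S:
f = 2Ω sin φ = 2 × 7.29×10⁻⁵ × sin 67° = 1.34×10⁻⁴ s⁻¹
Pressure gradient: |∂P/∂n| = 900 Pa / 223000 m = 4.04×10⁻³ Pa/m
Geostrophic speed: V_g = |∂P/∂n|/(fρ) = 4.04×10⁻³/(1.34×10⁻⁴ × 1.05) = 28.6 m/s
Around a low, centrifugal force acts outward with Coriolis, so pressure-gradient force balances both:
(1/ρ)|∂P/∂n| = fV + V²/R  →  V² + fR·V − fR·V_g = 0
With fR = 1.34×10⁻⁴ × 1226×10³ m = 165 m/s:
V = [−fR + √((fR)² + 4 fR V_g)]/2 = [−165 + √(165² + 4×165×28.6)]/2 = 24.9 m/s
Subgeostrophic (V < V_g = 28.6 m/s), as expected around a low.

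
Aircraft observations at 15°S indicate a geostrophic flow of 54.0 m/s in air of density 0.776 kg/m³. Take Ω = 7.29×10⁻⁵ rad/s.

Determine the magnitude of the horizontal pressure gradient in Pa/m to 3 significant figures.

Coriolis parameter at 15°S:
f = 2Ω sin φ = 2 × 7.29×10⁻⁵ × sin 15° = 3.77×10⁻⁵ s⁻¹
Geostrophic balance rearranged: |∂P/∂n| = f ρ V_g
|∂P/∂n| = 3.77×10⁻⁵ × 0.776 × 54.0 = 1.58×10⁻³ Pa/m

1.58×10⁻³ Pa/m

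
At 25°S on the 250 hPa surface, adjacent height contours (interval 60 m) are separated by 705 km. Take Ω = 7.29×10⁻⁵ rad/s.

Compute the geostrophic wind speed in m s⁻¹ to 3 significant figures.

13.5 m s⁻¹

Coriolis parameter at 25°S:
f = 2Ω sin φ = 2 × 7.29×10⁻⁵ × sin 25° = 6.16×10⁻⁵ s⁻¹
Height gradient: |∂Z/∂n| = 60 m / 705000 m = 8.51×10⁻⁵
On a pressure surface, geostrophic balance gives V_g = (g/f)|∂Z/∂n|:
V_g = 9.81 × 8.51×10⁻⁵ / 6.16×10⁻⁵ = 13.5 m/s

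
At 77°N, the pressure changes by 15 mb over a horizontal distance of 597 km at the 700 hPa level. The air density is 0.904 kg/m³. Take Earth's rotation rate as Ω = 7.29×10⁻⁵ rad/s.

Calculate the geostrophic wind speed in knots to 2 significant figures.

Coriolis parameter at 77°N:
f = 2Ω sin φ = 2 × 7.29×10⁻⁵ × sin 77° = 1.42×10⁻⁴ s⁻¹
Pressure gradient: |∂P/∂n| = 1500 Pa / 597000 m = 2.51×10⁻³ Pa/m
Geostrophic balance (pressure-gradient force = Coriolis force):
V_g = (1/(fρ)) |∂P/∂n| = 2.51×10⁻³ / (1.42×10⁻⁴ × 0.904) = 19.6 m/s
Converting: 19.6 m/s × 1.944 = 38 knots

38 knots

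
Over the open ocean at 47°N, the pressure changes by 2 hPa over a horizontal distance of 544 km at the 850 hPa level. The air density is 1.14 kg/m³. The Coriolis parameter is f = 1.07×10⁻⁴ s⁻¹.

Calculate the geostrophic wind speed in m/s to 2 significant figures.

Pressure gradient: |∂P/∂n| = 200 Pa / 544000 m = 3.68×10⁻⁴ Pa/m
Geostrophic balance (pressure-gradient force = Coriolis force):
V_g = (1/(fρ)) |∂P/∂n| = 3.68×10⁻⁴ / (1.07×10⁻⁴ × 1.14) = 3.01 m/s

3.0 m/s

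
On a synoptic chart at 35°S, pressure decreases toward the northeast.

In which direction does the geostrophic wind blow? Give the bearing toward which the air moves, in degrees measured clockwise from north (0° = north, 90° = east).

315°

The pressure-gradient force points toward the northeast (bearing 045°).
Geostrophic balance: in the Southern Hemisphere the Coriolis force deflects motion to the left, so the geostrophic wind blows 90° to the left of the pressure-gradient force (low pressure on the right).
Rotating 045° by 90° counterclockwise gives 315° — the wind blows toward the northwest.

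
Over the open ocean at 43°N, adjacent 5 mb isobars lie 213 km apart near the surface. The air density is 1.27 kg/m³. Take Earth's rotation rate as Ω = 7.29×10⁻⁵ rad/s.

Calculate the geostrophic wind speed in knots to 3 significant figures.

Coriolis parameter at 43°N:
f = 2Ω sin φ = 2 × 7.29×10⁻⁵ × sin 43° = 9.94×10⁻⁵ s⁻¹
Pressure gradient: |∂P/∂n| = 500 Pa / 213000 m = 2.35×10⁻³ Pa/m
Geostrophic balance (pressure-gradient force = Coriolis force):
V_g = (1/(fρ)) |∂P/∂n| = 2.35×10⁻³ / (9.94×10⁻⁵ × 1.27) = 18.6 m/s
Converting: 18.6 m/s × 1.944 = 36.1 knots

36.1 knots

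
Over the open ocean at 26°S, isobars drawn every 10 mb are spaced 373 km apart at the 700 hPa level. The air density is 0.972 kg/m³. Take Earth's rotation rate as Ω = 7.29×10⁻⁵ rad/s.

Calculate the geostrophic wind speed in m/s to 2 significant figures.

43 m/s

Coriolis parameter at 26°S:
f = 2Ω sin φ = 2 × 7.29×10⁻⁵ × sin 26° = 6.39×10⁻⁵ s⁻¹
Pressure gradient: |∂P/∂n| = 1000 Pa / 373000 m = 2.68×10⁻³ Pa/m
Geostrophic balance (pressure-gradient force = Coriolis force):
V_g = (1/(fρ)) |∂P/∂n| = 2.68×10⁻³ / (6.39×10⁻⁵ × 0.972) = 43.2 m/s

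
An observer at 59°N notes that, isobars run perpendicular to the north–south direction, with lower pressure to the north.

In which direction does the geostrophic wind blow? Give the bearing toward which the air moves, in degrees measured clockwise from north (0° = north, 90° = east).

The pressure-gradient force points toward the north (bearing 000°).
Geostrophic balance: in the Northern Hemisphere the Coriolis force deflects motion to the right, so the geostrophic wind blows 90° to the right of the pressure-gradient force (low pressure on the left).
Rotating 000° by 90° clockwise gives 090° — the wind blows toward the east.

090°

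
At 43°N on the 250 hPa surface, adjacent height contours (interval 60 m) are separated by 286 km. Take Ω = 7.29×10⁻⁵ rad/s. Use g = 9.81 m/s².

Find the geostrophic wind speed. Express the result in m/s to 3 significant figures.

Coriolis parameter at 43°N:
f = 2Ω sin φ = 2 × 7.29×10⁻⁵ × sin 43° = 9.94×10⁻⁵ s⁻¹
Height gradient: |∂Z/∂n| = 60 m / 286000 m = 2.10×10⁻⁴
On a pressure surface, geostrophic balance gives V_g = (g/f)|∂Z/∂n|:
V_g = 9.81 × 2.10×10⁻⁴ / 9.94×10⁻⁵ = 20.7 m/s

20.7 m/s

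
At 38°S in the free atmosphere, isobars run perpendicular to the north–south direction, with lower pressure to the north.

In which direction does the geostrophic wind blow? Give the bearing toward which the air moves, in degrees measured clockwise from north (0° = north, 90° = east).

270°

The pressure-gradient force points toward the north (bearing 000°).
Geostrophic balance: in the Southern Hemisphere the Coriolis force deflects motion to the left, so the geostrophic wind blows 90° to the left of the pressure-gradient force (low pressure on the right).
Rotating 000° by 90° counterclockwise gives 270° — the wind blows toward the west.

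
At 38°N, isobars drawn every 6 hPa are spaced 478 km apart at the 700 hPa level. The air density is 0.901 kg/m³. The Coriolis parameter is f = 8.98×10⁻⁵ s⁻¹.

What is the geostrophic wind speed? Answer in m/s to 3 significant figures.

15.5 m/s

Pressure gradient: |∂P/∂n| = 600 Pa / 478000 m = 1.26×10⁻³ Pa/m
Geostrophic balance (pressure-gradient force = Coriolis force):
V_g = (1/(fρ)) |∂P/∂n| = 1.26×10⁻³ / (8.98×10⁻⁵ × 0.901) = 15.5 m/s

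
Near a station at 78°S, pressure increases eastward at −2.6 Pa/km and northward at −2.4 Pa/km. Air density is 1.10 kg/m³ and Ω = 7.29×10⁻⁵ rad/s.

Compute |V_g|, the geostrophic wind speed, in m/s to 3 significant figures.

Coriolis parameter at 78°S:
f = 2Ω sin φ = 2 × 7.29×10⁻⁵ × sin 78° = 1.43×10⁻⁴ s⁻¹
In the Southern Hemisphere f is negative: f = −1.43×10⁻⁴ s⁻¹.
Component geostrophic relations (x east, y north):
u_g = −(1/(fρ)) ∂P/∂y,  v_g = (1/(fρ)) ∂P/∂x
u_g = −(−2.4×10⁻³)/(−1.43×10⁻⁴ × 1.10) = −15.3 m/s;  v_g = (−2.6×10⁻³)/(−1.43×10⁻⁴ × 1.10) = 16.6 m/s
|V_g| = √(u_g² + v_g²) = 22.6 m/s

22.6 m/s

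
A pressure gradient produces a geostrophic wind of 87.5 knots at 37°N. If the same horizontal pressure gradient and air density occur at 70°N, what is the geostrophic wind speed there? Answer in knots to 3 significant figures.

56.0 knots

With the same pressure gradient and density, V_g ∝ 1/f ∝ 1/sin φ.
V₂ = V₁ · sin φ₁ / sin φ₂ = 87.5 × sin 37° / sin 70°
V₂ = 87.5 × 0.6018/0.9397 = 56.0 knots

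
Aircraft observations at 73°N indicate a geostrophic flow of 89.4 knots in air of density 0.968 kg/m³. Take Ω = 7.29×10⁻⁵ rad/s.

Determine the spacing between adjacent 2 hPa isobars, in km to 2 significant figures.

32 km

Coriolis parameter at 73°N:
f = 2Ω sin φ = 2 × 7.29×10⁻⁵ × sin 73° = 1.39×10⁻⁴ s⁻¹
Wind speed in SI: 89.4 knots = 46.0 m/s
Geostrophic balance rearranged: |∂P/∂n| = f ρ V_g
|∂P/∂n| = 1.39×10⁻⁴ × 0.968 × 46.0 = 6.21×10⁻³ Pa/m
Isobar spacing: Δn = ΔP/|∂P/∂n| = 200 Pa / 6.21×10⁻³ Pa/m = 32220 m ≈ 32 km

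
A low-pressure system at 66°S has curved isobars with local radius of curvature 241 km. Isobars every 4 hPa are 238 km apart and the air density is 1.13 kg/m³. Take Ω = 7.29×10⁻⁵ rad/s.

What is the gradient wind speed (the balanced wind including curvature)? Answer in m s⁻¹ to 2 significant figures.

8.8 m s⁻¹

Coriolis parameter at 66°S:
f = 2Ω sin φ = 2 × 7.29×10⁻⁵ × sin 66° = 1.33×10⁻⁴ s⁻¹
Pressure gradient: |∂P/∂n| = 400 Pa / 238000 m = 1.68×10⁻³ Pa/m
Geostrophic speed: V_g = |∂P/∂n|/(fρ) = 1.68×10⁻³/(1.33×10⁻⁴ × 1.13) = 11.2 m/s
Around a low, centrifugal force acts outward with Coriolis, so pressure-gradient force balances both:
(1/ρ)|∂P/∂n| = fV + V²/R  →  V² + fR·V − fR·V_g = 0
With fR = 1.33×10⁻⁴ × 241×10³ m = 32.1 m/s:
V = [−fR + √((fR)² + 4 fR V_g)]/2 = [−32.1 + √(32.1² + 4×32.1×11.2)]/2 = 8.77 m/s
Subgeostrophic (V < V_g = 11.2 m/s), as expected around a low.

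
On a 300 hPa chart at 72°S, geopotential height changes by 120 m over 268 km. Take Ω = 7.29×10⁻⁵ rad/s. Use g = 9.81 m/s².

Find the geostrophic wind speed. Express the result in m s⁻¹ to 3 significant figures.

31.7 m s⁻¹

Coriolis parameter at 72°S:
f = 2Ω sin φ = 2 × 7.29×10⁻⁵ × sin 72° = 1.39×10⁻⁴ s⁻¹
Height gradient: |∂Z/∂n| = 120 m / 268000 m = 4.48×10⁻⁴
On a pressure surface, geostrophic balance gives V_g = (g/f)|∂Z/∂n|:
V_g = 9.81 × 4.48×10⁻⁴ / 1.39×10⁻⁴ = 31.7 m/s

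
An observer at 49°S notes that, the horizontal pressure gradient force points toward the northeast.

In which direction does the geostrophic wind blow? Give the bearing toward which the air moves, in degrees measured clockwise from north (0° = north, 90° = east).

The pressure-gradient force points toward the northeast (bearing 045°).
Geostrophic balance: in the Southern Hemisphere the Coriolis force deflects motion to the left, so the geostrophic wind blows 90° to the left of the pressure-gradient force (low pressure on the right).
Rotating 045° by 90° counterclockwise gives 315° — the wind blows toward the northwest.

315°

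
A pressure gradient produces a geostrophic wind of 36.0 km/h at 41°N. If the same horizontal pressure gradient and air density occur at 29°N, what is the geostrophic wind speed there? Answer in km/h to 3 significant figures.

With the same pressure gradient and density, V_g ∝ 1/f ∝ 1/sin φ.
V₂ = V₁ · sin φ₁ / sin φ₂ = 36.0 × sin 41° / sin 29°
V₂ = 36.0 × 0.6561/0.4848 = 48.7 km/h

48.7 km/h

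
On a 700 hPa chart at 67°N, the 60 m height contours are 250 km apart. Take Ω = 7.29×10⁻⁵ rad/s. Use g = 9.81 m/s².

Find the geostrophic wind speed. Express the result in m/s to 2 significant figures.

Coriolis parameter at 67°N:
f = 2Ω sin φ = 2 × 7.29×10⁻⁵ × sin 67° = 1.34×10⁻⁴ s⁻¹
Height gradient: |∂Z/∂n| = 60 m / 250000 m = 2.40×10⁻⁴
On a pressure surface, geostrophic balance gives V_g = (g/f)|∂Z/∂n|:
V_g = 9.81 × 2.40×10⁻⁴ / 1.34×10⁻⁴ = 17.5 m/s

18 m/s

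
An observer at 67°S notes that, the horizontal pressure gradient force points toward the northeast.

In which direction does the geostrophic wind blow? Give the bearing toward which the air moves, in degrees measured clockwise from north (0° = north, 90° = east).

The pressure-gradient force points toward the northeast (bearing 045°).
Geostrophic balance: in the Southern Hemisphere the Coriolis force deflects motion to the left, so the geostrophic wind blows 90° to the left of the pressure-gradient force (low pressure on the right).
Rotating 045° by 90° counterclockwise gives 315° — the wind blows toward the northwest.

315°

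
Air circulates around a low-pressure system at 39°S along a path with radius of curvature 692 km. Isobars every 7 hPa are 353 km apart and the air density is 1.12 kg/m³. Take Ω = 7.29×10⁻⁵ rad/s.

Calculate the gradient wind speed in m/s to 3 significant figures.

Coriolis parameter at 39°S:
f = 2Ω sin φ = 2 × 7.29×10⁻⁵ × sin 39° = 9.18×10⁻⁵ s⁻¹
Pressure gradient: |∂P/∂n| = 700 Pa / 353000 m = 1.98×10⁻³ Pa/m
Geostrophic speed: V_g = |∂P/∂n|/(fρ) = 1.98×10⁻³/(9.18×10⁻⁵ × 1.12) = 19.3 m/s
Around a low, centrifugal force acts outward with Coriolis, so pressure-gradient force balances both:
(1/ρ)|∂P/∂n| = fV + V²/R  →  V² + fR·V − fR·V_g = 0
With fR = 9.18×10⁻⁵ × 692×10³ m = 63.5 m/s:
V = [−fR + √((fR)² + 4 fR V_g)]/2 = [−63.5 + √(63.5² + 4×63.5×19.3)]/2 = 15.5 m/s
Subgeostrophic (V < V_g = 19.3 m/s), as expected around a low.

15.5 m/s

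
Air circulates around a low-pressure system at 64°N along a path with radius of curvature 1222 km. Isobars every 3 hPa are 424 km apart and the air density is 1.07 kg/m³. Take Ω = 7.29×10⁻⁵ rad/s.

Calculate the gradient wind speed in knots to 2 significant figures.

Coriolis parameter at 64°N:
f = 2Ω sin φ = 2 × 7.29×10⁻⁵ × sin 64° = 1.31×10⁻⁴ s⁻¹
Pressure gradient: |∂P/∂n| = 300 Pa / 424000 m = 7.08×10⁻⁴ Pa/m
Geostrophic speed: V_g = |∂P/∂n|/(fρ) = 7.08×10⁻⁴/(1.31×10⁻⁴ × 1.07) = 5.05 m/s
Around a low, centrifugal force acts outward with Coriolis, so pressure-gradient force balances both:
(1/ρ)|∂P/∂n| = fV + V²/R  →  V² + fR·V − fR·V_g = 0
With fR = 1.31×10⁻⁴ × 1222×10³ m = 160 m/s:
V = [−fR + √((fR)² + 4 fR V_g)]/2 = [−160 + √(160² + 4×160×5.05)]/2 = 4.9 m/s
Subgeostrophic (V < V_g = 5.05 m/s), as expected around a low.
Converting: 4.9 m/s × 1.944 = 9.5 knots

9.5 knots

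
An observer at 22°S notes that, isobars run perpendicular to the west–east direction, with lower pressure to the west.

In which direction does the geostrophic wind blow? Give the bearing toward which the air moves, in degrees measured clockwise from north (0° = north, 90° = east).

The pressure-gradient force points toward the west (bearing 270°).
Geostrophic balance: in the Southern Hemisphere the Coriolis force deflects motion to the left, so the geostrophic wind blows 90° to the left of the pressure-gradient force (low pressure on the right).
Rotating 270° by 90° counterclockwise gives 180° — the wind blows toward the south.

180°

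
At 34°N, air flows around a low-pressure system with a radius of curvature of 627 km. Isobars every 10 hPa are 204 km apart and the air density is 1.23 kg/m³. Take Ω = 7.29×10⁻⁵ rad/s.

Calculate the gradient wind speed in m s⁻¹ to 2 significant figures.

Coriolis parameter at 34°N:
f = 2Ω sin φ = 2 × 7.29×10⁻⁵ × sin 34° = 8.15×10⁻⁵ s⁻¹
Pressure gradient: |∂P/∂n| = 1000 Pa / 204000 m = 4.90×10⁻³ Pa/m
Geostrophic speed: V_g = |∂P/∂n|/(fρ) = 4.90×10⁻³/(8.15×10⁻⁵ × 1.23) = 48.9 m/s
Around a low, centrifugal force acts outward with Coriolis, so pressure-gradient force balances both:
(1/ρ)|∂P/∂n| = fV + V²/R  →  V² + fR·V − fR·V_g = 0
With fR = 8.15×10⁻⁵ × 627×10³ m = 51.1 m/s:
V = [−fR + √((fR)² + 4 fR V_g)]/2 = [−51.1 + √(51.1² + 4×51.1×48.9)]/2 = 30.6 m/s
Subgeostrophic (V < V_g = 48.9 m/s), as expected around a low.

31 m s⁻¹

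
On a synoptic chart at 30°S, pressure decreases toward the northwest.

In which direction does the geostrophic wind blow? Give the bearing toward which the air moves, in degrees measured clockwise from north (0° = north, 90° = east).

The pressure-gradient force points toward the northwest (bearing 315°).
Geostrophic balance: in the Southern Hemisphere the Coriolis force deflects motion to the left, so the geostrophic wind blows 90° to the left of the pressure-gradient force (low pressure on the right).
Rotating 315° by 90° counterclockwise gives 225° — the wind blows toward the southwest.

225°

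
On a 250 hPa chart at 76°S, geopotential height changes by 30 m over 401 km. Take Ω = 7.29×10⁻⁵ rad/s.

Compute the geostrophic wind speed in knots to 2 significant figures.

10 knots

Coriolis parameter at 76°S:
f = 2Ω sin φ = 2 × 7.29×10⁻⁵ × sin 76° = 1.41×10⁻⁴ s⁻¹
Height gradient: |∂Z/∂n| = 30 m / 401000 m = 7.48×10⁻⁵
On a pressure surface, geostrophic balance gives V_g = (g/f)|∂Z/∂n|:
V_g = 9.81 × 7.48×10⁻⁵ / 1.41×10⁻⁴ = 5.19 m/s
Converting: 5.19 m/s × 1.944 = 10 knots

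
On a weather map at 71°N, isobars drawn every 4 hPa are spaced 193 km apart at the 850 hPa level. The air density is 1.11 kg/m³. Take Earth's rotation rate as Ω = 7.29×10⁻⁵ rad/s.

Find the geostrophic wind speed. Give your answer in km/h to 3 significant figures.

Coriolis parameter at 71°N:
f = 2Ω sin φ = 2 × 7.29×10⁻⁵ × sin 71° = 1.38×10⁻⁴ s⁻¹
Pressure gradient: |∂P/∂n| = 400 Pa / 193000 m = 2.07×10⁻³ Pa/m
Geostrophic balance (pressure-gradient force = Coriolis force):
V_g = (1/(fρ)) |∂P/∂n| = 2.07×10⁻³ / (1.38×10⁻⁴ × 1.11) = 13.5 m/s
Converting: 13.5 m/s × 3.6 = 48.8 km/h

48.8 km/h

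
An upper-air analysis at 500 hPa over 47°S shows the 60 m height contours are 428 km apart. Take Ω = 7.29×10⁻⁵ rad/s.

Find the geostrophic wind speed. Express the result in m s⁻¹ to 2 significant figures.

13 m s⁻¹

Coriolis parameter at 47°S:
f = 2Ω sin φ = 2 × 7.29×10⁻⁵ × sin 47° = 1.07×10⁻⁴ s⁻¹
Height gradient: |∂Z/∂n| = 60 m / 428000 m = 1.40×10⁻⁴
On a pressure surface, geostrophic balance gives V_g = (g/f)|∂Z/∂n|:
V_g = 9.81 × 1.40×10⁻⁴ / 1.07×10⁻⁴ = 12.9 m/s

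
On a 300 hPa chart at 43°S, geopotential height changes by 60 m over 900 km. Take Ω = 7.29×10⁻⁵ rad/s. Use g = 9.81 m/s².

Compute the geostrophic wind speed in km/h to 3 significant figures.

23.7 km/h

Coriolis parameter at 43°S:
f = 2Ω sin φ = 2 × 7.29×10⁻⁵ × sin 43° = 9.94×10⁻⁵ s⁻¹
Height gradient: |∂Z/∂n| = 60 m / 900000 m = 6.67×10⁻⁵
On a pressure surface, geostrophic balance gives V_g = (g/f)|∂Z/∂n|:
V_g = 9.81 × 6.67×10⁻⁵ / 9.94×10⁻⁵ = 6.58 m/s
Converting: 6.58 m/s × 3.6 = 23.7 km/h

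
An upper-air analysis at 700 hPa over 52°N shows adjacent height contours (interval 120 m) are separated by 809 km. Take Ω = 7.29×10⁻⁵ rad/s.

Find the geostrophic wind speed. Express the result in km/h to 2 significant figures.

46 km/h

Coriolis parameter at 52°N:
f = 2Ω sin φ = 2 × 7.29×10⁻⁵ × sin 52° = 1.15×10⁻⁴ s⁻¹
Height gradient: |∂Z/∂n| = 120 m / 809000 m = 1.48×10⁻⁴
On a pressure surface, geostrophic balance gives V_g = (g/f)|∂Z/∂n|:
V_g = 9.81 × 1.48×10⁻⁴ / 1.15×10⁻⁴ = 12.7 m/s
Converting: 12.7 m/s × 3.6 = 46 km/h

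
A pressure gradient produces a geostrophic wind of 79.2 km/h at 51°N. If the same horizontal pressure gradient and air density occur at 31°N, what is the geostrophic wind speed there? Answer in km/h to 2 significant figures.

120 km/h

With the same pressure gradient and density, V_g ∝ 1/f ∝ 1/sin φ.
V₂ = V₁ · sin φ₁ / sin φ₂ = 79.2 × sin 51° / sin 31°
V₂ = 79.2 × 0.7771/0.5150 = 120 km/h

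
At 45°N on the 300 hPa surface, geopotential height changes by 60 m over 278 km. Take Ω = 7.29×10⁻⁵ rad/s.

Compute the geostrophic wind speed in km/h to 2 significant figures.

Coriolis parameter at 45°N:
f = 2Ω sin φ = 2 × 7.29×10⁻⁵ × sin 45° = 1.03×10⁻⁴ s⁻¹
Height gradient: |∂Z/∂n| = 60 m / 278000 m = 2.16×10⁻⁴
On a pressure surface, geostrophic balance gives V_g = (g/f)|∂Z/∂n|:
V_g = 9.81 × 2.16×10⁻⁴ / 1.03×10⁻⁴ = 20.5 m/s
Converting: 20.5 m/s × 3.6 = 74 km/h

74 km/h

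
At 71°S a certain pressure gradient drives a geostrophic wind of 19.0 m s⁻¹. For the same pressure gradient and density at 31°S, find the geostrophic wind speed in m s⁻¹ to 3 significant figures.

With the same pressure gradient and density, V_g ∝ 1/f ∝ 1/sin φ.
V₂ = V₁ · sin φ₁ / sin φ₂ = 19.0 × sin 71° / sin 31°
V₂ = 19.0 × 0.9455/0.5150 = 34.9 m s⁻¹

34.9 m s⁻¹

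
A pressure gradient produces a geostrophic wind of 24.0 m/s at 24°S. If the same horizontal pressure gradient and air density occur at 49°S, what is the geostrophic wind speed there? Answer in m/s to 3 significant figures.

12.9 m/s

With the same pressure gradient and density, V_g ∝ 1/f ∝ 1/sin φ.
V₂ = V₁ · sin φ₁ / sin φ₂ = 24.0 × sin 24° / sin 49°
V₂ = 24.0 × 0.4067/0.7547 = 12.9 m/s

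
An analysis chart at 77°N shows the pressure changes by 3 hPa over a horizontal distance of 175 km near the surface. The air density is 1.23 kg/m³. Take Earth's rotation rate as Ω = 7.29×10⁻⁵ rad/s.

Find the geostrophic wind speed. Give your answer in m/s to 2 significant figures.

Coriolis parameter at 77°N:
f = 2Ω sin φ = 2 × 7.29×10⁻⁵ × sin 77° = 1.42×10⁻⁴ s⁻¹
Pressure gradient: |∂P/∂n| = 300 Pa / 175000 m = 1.71×10⁻³ Pa/m
Geostrophic balance (pressure-gradient force = Coriolis force):
V_g = (1/(fρ)) |∂P/∂n| = 1.71×10⁻³ / (1.42×10⁻⁴ × 1.23) = 9.81 m/s

9.8 m/s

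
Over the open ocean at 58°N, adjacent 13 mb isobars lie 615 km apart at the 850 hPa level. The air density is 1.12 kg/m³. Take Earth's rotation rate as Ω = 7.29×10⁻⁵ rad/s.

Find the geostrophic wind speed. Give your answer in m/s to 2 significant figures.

15 m/s

Coriolis parameter at 58°N:
f = 2Ω sin φ = 2 × 7.29×10⁻⁵ × sin 58° = 1.24×10⁻⁴ s⁻¹
Pressure gradient: |∂P/∂n| = 1300 Pa / 615000 m = 2.11×10⁻³ Pa/m
Geostrophic balance (pressure-gradient force = Coriolis force):
V_g = (1/(fρ)) |∂P/∂n| = 2.11×10⁻³ / (1.24×10⁻⁴ × 1.12) = 15.3 m/s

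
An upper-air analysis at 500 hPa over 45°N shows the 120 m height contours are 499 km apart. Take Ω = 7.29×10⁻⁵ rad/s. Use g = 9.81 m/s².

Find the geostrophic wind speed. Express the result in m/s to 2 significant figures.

23 m/s

Coriolis parameter at 45°N:
f = 2Ω sin φ = 2 × 7.29×10⁻⁵ × sin 45° = 1.03×10⁻⁴ s⁻¹
Height gradient: |∂Z/∂n| = 120 m / 499000 m = 2.40×10⁻⁴
On a pressure surface, geostrophic balance gives V_g = (g/f)|∂Z/∂n|:
V_g = 9.81 × 2.40×10⁻⁴ / 1.03×10⁻⁴ = 22.9 m/s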